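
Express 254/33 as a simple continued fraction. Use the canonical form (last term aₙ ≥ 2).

[7; 1, 2, 3, 3]

254 = 7*33 + 23
33 = 1*23 + 10
23 = 2*10 + 3
10 = 3*3 + 1
3 = 3*1 + 0  (stop)
So 254/33 = [7; 1, 2, 3, 3].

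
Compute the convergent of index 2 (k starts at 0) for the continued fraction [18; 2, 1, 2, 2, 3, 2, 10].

55/3

Using pₖ = aₖpₖ₋₁ + pₖ₋₂, qₖ = aₖqₖ₋₁ + qₖ₋₂ (with p₋₁=1, p₋₂=0, q₋₁=0, q₋₂=1):
  k=0: a=18, p=18, q=1
  k=1: a=2, p=37, q=2
  k=2: a=1, p=55, q=3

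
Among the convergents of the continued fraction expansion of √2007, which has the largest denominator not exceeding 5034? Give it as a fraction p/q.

100351/2240

√2007 = [44; 1, 3, 1, 88, …] (period length 4).
Convergents:
  p_0/q_0 = 44/1
  p_1/q_1 = 45/1
  p_2/q_2 = 179/4
  p_3/q_3 = 224/5
  p_4/q_4 = 19891/444
  p_5/q_5 = 20115/449
  p_6/q_6 = 80236/1791
  p_7/q_7 = 100351/2240
  p_8/q_8 = 8911124/198911
q_7 = 2240 ≤ 5034 < 198911 = q_8, so the answer is 100351/2240.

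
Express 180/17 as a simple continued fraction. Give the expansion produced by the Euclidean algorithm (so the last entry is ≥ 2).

[10; 1, 1, 2, 3]

180 = 10*17 + 10
17 = 1*10 + 7
10 = 1*7 + 3
7 = 2*3 + 1
3 = 3*1 + 0  (stop)
So 180/17 = [10; 1, 1, 2, 3].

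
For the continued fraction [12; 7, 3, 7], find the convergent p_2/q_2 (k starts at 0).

Using pₖ = aₖpₖ₋₁ + pₖ₋₂, qₖ = aₖqₖ₋₁ + qₖ₋₂ (with p₋₁=1, p₋₂=0, q₋₁=0, q₋₂=1):
  k=0: a=12, p=12, q=1
  k=1: a=7, p=85, q=7
  k=2: a=3, p=267, q=22

267/22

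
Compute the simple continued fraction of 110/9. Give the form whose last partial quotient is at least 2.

[12; 4, 2]

110 = 12·9 + 2
9 = 4·2 + 1
2 = 2·1 + 0  (stop)
So 110/9 = [12; 4, 2].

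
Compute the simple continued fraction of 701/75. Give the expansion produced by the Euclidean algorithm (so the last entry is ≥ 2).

[9; 2, 1, 7, 1, 2]

701 = 9·75 + 26
75 = 2·26 + 23
26 = 1·23 + 3
23 = 7·3 + 2
3 = 1·2 + 1
2 = 2·1 + 0  (stop)
So 701/75 = [9; 2, 1, 7, 1, 2].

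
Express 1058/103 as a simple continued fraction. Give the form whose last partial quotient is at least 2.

1058 = 10×103 + 28
103 = 3×28 + 19
28 = 1×19 + 9
19 = 2×9 + 1
9 = 9×1 + 0  (stop)
So 1058/103 = [10; 3, 1, 2, 9].

[10; 3, 1, 2, 9]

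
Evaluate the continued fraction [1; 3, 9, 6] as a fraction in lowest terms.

Using pₖ = aₖpₖ₋₁ + pₖ₋₂ and qₖ = aₖqₖ₋₁ + qₖ₋₂:
  k=0: a=1, p=1, q=1
  k=1: a=3, p=4, q=3
  k=2: a=9, p=37, q=28
  k=3: a=6, p=226, q=171

226/171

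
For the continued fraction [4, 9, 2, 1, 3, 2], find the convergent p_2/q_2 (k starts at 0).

Using pₖ = aₖpₖ₋₁ + pₖ₋₂, qₖ = aₖqₖ₋₁ + qₖ₋₂ (with p₋₁=1, p₋₂=0, q₋₁=0, q₋₂=1):
  k=0: a=4, p=4, q=1
  k=1: a=9, p=37, q=9
  k=2: a=2, p=78, q=19

78/19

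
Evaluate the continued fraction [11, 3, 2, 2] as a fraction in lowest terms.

Using pₖ = aₖpₖ₋₁ + pₖ₋₂ and qₖ = aₖqₖ₋₁ + qₖ₋₂:
  k=0: a=11, p=11, q=1
  k=1: a=3, p=34, q=3
  k=2: a=2, p=79, q=7
  k=3: a=2, p=192, q=17

192/17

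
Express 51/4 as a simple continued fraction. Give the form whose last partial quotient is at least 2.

51 = 12×4 + 3
4 = 1×3 + 1
3 = 3×1 + 0  (stop)
So 51/4 = [12; 1, 3].

[12; 1, 3]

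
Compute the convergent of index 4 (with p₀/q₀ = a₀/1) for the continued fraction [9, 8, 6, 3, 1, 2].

1861/204

Using pₖ = aₖpₖ₋₁ + pₖ₋₂, qₖ = aₖqₖ₋₁ + qₖ₋₂ (with p₋₁=1, p₋₂=0, q₋₁=0, q₋₂=1):
  k=0: a=9, p=9, q=1
  k=1: a=8, p=73, q=8
  k=2: a=6, p=447, q=49
  k=3: a=3, p=1414, q=155
  k=4: a=1, p=1861, q=204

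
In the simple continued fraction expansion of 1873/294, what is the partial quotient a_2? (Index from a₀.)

1

1873 = 6·294 + 109   →  a_0 = 6
294 = 2·109 + 76   →  a_1 = 2
109 = 1·76 + 33   →  a_2 = 1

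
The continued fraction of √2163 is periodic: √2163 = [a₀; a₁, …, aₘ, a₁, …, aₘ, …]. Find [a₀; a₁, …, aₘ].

[46; 1, 1, 30, 1, 1, 92]

a₀ = ⌊√2163⌋ = 46.
With m₀=0, d₀=1 and mₖ₊₁ = dₖaₖ − mₖ, dₖ₊₁ = (n − mₖ₊₁²)/dₖ, aₖ₊₁ = ⌊(a₀+mₖ₊₁)/dₖ₊₁⌋:
  k=1: m=46, d=47, a=1
  k=2: m=1, d=46, a=1
  k=3: m=45, d=3, a=30
  k=4: m=45, d=46, a=1
  k=5: m=1, d=47, a=1
  k=6: m=46, d=1, a=92
d=1 and a=2a₀=92 at k=6, so the next step gives (m, d) = (46, 47) again — its k=1 value — and the period has length 6.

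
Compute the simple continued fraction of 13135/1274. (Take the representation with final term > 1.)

13135 = 10×1274 + 395
1274 = 3×395 + 89
395 = 4×89 + 39
89 = 2×39 + 11
39 = 3×11 + 6
11 = 1×6 + 5
6 = 1×5 + 1
5 = 5×1 + 0  (stop)
So 13135/1274 = [10; 3, 4, 2, 3, 1, 1, 5].

[10; 3, 4, 2, 3, 1, 1, 5]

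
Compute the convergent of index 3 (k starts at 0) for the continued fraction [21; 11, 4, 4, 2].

4028/191

Using pₖ = aₖpₖ₋₁ + pₖ₋₂, qₖ = aₖqₖ₋₁ + qₖ₋₂ (with p₋₁=1, p₋₂=0, q₋₁=0, q₋₂=1):
  k=0: a=21, p=21, q=1
  k=1: a=11, p=232, q=11
  k=2: a=4, p=949, q=45
  k=3: a=4, p=4028, q=191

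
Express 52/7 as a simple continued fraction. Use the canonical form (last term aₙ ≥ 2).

[7; 2, 3]

52 = 7×7 + 3
7 = 2×3 + 1
3 = 3×1 + 0  (stop)
So 52/7 = [7; 2, 3].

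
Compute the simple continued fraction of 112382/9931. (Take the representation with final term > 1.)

[11; 3, 6, 5, 2, 6, 7]

112382 = 11·9931 + 3141
9931 = 3·3141 + 508
3141 = 6·508 + 93
508 = 5·93 + 43
93 = 2·43 + 7
43 = 6·7 + 1
7 = 7·1 + 0  (stop)
So 112382/9931 = [11; 3, 6, 5, 2, 6, 7].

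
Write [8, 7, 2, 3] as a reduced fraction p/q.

Using pₖ = aₖpₖ₋₁ + pₖ₋₂ and qₖ = aₖqₖ₋₁ + qₖ₋₂:
  k=0: a=8, p=8, q=1
  k=1: a=7, p=57, q=7
  k=2: a=2, p=122, q=15
  k=3: a=3, p=423, q=52

423/52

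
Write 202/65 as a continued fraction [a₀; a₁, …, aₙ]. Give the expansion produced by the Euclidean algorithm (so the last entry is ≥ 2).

202 = 3×65 + 7
65 = 9×7 + 2
7 = 3×2 + 1
2 = 2×1 + 0  (stop)
So 202/65 = [3; 9, 3, 2].

[3; 9, 3, 2]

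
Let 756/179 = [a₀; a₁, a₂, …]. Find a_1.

4

756 = 4·179 + 40   →  a_0 = 4
179 = 4·40 + 19   →  a_1 = 4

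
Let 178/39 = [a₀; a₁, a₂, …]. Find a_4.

178 = 4·39 + 22   →  a_0 = 4
39 = 1·22 + 17   →  a_1 = 1
22 = 1·17 + 5   →  a_2 = 1
17 = 3·5 + 2   →  a_3 = 3
5 = 2·2 + 1   →  a_4 = 2

2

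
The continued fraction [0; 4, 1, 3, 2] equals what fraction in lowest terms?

Using pₖ = aₖpₖ₋₁ + pₖ₋₂ and qₖ = aₖqₖ₋₁ + qₖ₋₂:
  k=0: a=0, p=0, q=1
  k=1: a=4, p=1, q=4
  k=2: a=1, p=1, q=5
  k=3: a=3, p=4, q=19
  k=4: a=2, p=9, q=43

9/43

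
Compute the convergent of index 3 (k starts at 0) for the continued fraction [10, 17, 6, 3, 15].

3279/326

Using pₖ = aₖpₖ₋₁ + pₖ₋₂, qₖ = aₖqₖ₋₁ + qₖ₋₂ (with p₋₁=1, p₋₂=0, q₋₁=0, q₋₂=1):
  k=0: a=10, p=10, q=1
  k=1: a=17, p=171, q=17
  k=2: a=6, p=1036, q=103
  k=3: a=3, p=3279, q=326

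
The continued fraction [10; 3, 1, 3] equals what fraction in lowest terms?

Using pₖ = aₖpₖ₋₁ + pₖ₋₂ and qₖ = aₖqₖ₋₁ + qₖ₋₂:
  k=0: a=10, p=10, q=1
  k=1: a=3, p=31, q=3
  k=2: a=1, p=41, q=4
  k=3: a=3, p=154, q=15

154/15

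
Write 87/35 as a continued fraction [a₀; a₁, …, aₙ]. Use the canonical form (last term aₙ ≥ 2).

87 = 2·35 + 17
35 = 2·17 + 1
17 = 17·1 + 0  (stop)
So 87/35 = [2; 2, 17].

[2; 2, 17]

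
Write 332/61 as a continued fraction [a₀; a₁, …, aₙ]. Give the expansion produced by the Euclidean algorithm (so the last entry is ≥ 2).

332 = 5*61 + 27
61 = 2*27 + 7
27 = 3*7 + 6
7 = 1*6 + 1
6 = 6*1 + 0  (stop)
So 332/61 = [5; 2, 3, 1, 6].

[5; 2, 3, 1, 6]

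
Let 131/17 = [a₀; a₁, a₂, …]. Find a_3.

131 = 7·17 + 12   →  a_0 = 7
17 = 1·12 + 5   →  a_1 = 1
12 = 2·5 + 2   →  a_2 = 2
5 = 2·2 + 1   →  a_3 = 2

2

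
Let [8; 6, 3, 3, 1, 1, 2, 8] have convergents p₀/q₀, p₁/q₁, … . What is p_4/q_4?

669/82

Using pₖ = aₖpₖ₋₁ + pₖ₋₂, qₖ = aₖqₖ₋₁ + qₖ₋₂ (with p₋₁=1, p₋₂=0, q₋₁=0, q₋₂=1):
  k=0: a=8, p=8, q=1
  k=1: a=6, p=49, q=6
  k=2: a=3, p=155, q=19
  k=3: a=3, p=514, q=63
  k=4: a=1, p=669, q=82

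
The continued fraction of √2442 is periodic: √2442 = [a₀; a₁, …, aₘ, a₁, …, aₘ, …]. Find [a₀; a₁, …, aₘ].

a₀ = ⌊√2442⌋ = 49.
With m₀=0, d₀=1 and mₖ₊₁ = dₖaₖ − mₖ, dₖ₊₁ = (n − mₖ₊₁²)/dₖ, aₖ₊₁ = ⌊(a₀+mₖ₊₁)/dₖ₊₁⌋:
  k=1: m=49, d=41, a=2
  k=2: m=33, d=33, a=2
  k=3: m=33, d=41, a=2
  k=4: m=49, d=1, a=98
d=1 and a=2a₀=98 at k=4, so the next step gives (m, d) = (49, 41) again — its k=1 value — and the period has length 4.

[49; 2, 2, 2, 98]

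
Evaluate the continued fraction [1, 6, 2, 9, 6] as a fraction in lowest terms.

867/751

Fold from the inside: start with 6/1.
  9 + 1/6 = 55/6
  2 + 6/55 = 116/55
  6 + 55/116 = 751/116
  1 + 116/751 = 867/751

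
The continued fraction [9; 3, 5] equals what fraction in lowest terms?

Using pₖ = aₖpₖ₋₁ + pₖ₋₂ and qₖ = aₖqₖ₋₁ + qₖ₋₂:
  k=0: a=9, p=9, q=1
  k=1: a=3, p=28, q=3
  k=2: a=5, p=149, q=16

149/16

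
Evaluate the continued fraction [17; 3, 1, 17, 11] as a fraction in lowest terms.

Using pₖ = aₖpₖ₋₁ + pₖ₋₂ and qₖ = aₖqₖ₋₁ + qₖ₋₂:
  k=0: a=17, p=17, q=1
  k=1: a=3, p=52, q=3
  k=2: a=1, p=69, q=4
  k=3: a=17, p=1225, q=71
  k=4: a=11, p=13544, q=785

13544/785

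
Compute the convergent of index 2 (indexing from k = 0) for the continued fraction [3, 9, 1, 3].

Using pₖ = aₖpₖ₋₁ + pₖ₋₂, qₖ = aₖqₖ₋₁ + qₖ₋₂ (with p₋₁=1, p₋₂=0, q₋₁=0, q₋₂=1):
  k=0: a=3, p=3, q=1
  k=1: a=9, p=28, q=9
  k=2: a=1, p=31, q=10

31/10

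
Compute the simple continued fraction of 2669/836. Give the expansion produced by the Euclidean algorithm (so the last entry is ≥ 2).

[3; 5, 5, 5, 6]

2669 = 3*836 + 161
836 = 5*161 + 31
161 = 5*31 + 6
31 = 5*6 + 1
6 = 6*1 + 0  (stop)
So 2669/836 = [3; 5, 5, 5, 6].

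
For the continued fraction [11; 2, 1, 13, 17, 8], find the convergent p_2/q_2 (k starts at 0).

Using pₖ = aₖpₖ₋₁ + pₖ₋₂, qₖ = aₖqₖ₋₁ + qₖ₋₂ (with p₋₁=1, p₋₂=0, q₋₁=0, q₋₂=1):
  k=0: a=11, p=11, q=1
  k=1: a=2, p=23, q=2
  k=2: a=1, p=34, q=3

34/3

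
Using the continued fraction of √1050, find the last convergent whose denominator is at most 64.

1685/52

√1050 = [32; 2, 2, 10, 2, 2, 64, …] (period length 6).
Convergents:
  p_0/q_0 = 32/1
  p_1/q_1 = 65/2
  p_2/q_2 = 162/5
  p_3/q_3 = 1685/52
  p_4/q_4 = 3532/109
q_3 = 52 ≤ 64 < 109 = q_4, so the answer is 1685/52.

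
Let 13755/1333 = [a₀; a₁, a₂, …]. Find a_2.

7

13755 = 10·1333 + 425   →  a_0 = 10
1333 = 3·425 + 58   →  a_1 = 3
425 = 7·58 + 19   →  a_2 = 7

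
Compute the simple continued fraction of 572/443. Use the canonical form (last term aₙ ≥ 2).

572 = 1×443 + 129
443 = 3×129 + 56
129 = 2×56 + 17
56 = 3×17 + 5
17 = 3×5 + 2
5 = 2×2 + 1
2 = 2×1 + 0  (stop)
So 572/443 = [1; 3, 2, 3, 3, 2, 2].

[1; 3, 2, 3, 3, 2, 2]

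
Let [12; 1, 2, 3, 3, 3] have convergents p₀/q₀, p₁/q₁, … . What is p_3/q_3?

127/10

Using pₖ = aₖpₖ₋₁ + pₖ₋₂, qₖ = aₖqₖ₋₁ + qₖ₋₂ (with p₋₁=1, p₋₂=0, q₋₁=0, q₋₂=1):
  k=0: a=12, p=12, q=1
  k=1: a=1, p=13, q=1
  k=2: a=2, p=38, q=3
  k=3: a=3, p=127, q=10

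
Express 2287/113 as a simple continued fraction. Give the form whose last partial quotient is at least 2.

[20; 4, 5, 2, 2]

2287 = 20·113 + 27
113 = 4·27 + 5
27 = 5·5 + 2
5 = 2·2 + 1
2 = 2·1 + 0  (stop)
So 2287/113 = [20; 4, 5, 2, 2].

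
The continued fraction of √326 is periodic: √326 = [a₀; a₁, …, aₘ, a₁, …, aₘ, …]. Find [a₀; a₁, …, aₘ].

[18; 18, 36]

a₀ = ⌊√326⌋ = 18.
With m₀=0, d₀=1 and mₖ₊₁ = dₖaₖ − mₖ, dₖ₊₁ = (n − mₖ₊₁²)/dₖ, aₖ₊₁ = ⌊(a₀+mₖ₊₁)/dₖ₊₁⌋:
  k=1: m=18, d=2, a=18
  k=2: m=18, d=1, a=36
d=1 and a=2a₀=36 at k=2, so the next step gives (m, d) = (18, 2) again — its k=1 value — and the period has length 2.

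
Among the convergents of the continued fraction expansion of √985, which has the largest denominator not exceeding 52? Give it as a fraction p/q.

408/13

√985 = [31; 2, 1, 1, 2, 62, …] (period length 5).
Convergents:
  p_0/q_0 = 31/1
  p_1/q_1 = 63/2
  p_2/q_2 = 94/3
  p_3/q_3 = 157/5
  p_4/q_4 = 408/13
  p_5/q_5 = 25453/811
q_4 = 13 ≤ 52 < 811 = q_5, so the answer is 408/13.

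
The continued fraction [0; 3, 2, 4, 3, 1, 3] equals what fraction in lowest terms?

Using pₖ = aₖpₖ₋₁ + pₖ₋₂ and qₖ = aₖqₖ₋₁ + qₖ₋₂:
  k=0: a=0, p=0, q=1
  k=1: a=3, p=1, q=3
  k=2: a=2, p=2, q=7
  k=3: a=4, p=9, q=31
  k=4: a=3, p=29, q=100
  k=5: a=1, p=38, q=131
  k=6: a=3, p=143, q=493

143/493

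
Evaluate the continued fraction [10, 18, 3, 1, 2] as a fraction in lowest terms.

2021/201

Using pₖ = aₖpₖ₋₁ + pₖ₋₂ and qₖ = aₖqₖ₋₁ + qₖ₋₂:
  k=0: a=10, p=10, q=1
  k=1: a=18, p=181, q=18
  k=2: a=3, p=553, q=55
  k=3: a=1, p=734, q=73
  k=4: a=2, p=2021, q=201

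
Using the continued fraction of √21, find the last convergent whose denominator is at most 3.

9/2

√21 = [4; 1, 1, 2, 1, 1, 8, …] (period length 6).
Convergents:
  p_0/q_0 = 4/1
  p_1/q_1 = 5/1
  p_2/q_2 = 9/2
  p_3/q_3 = 23/5
q_2 = 2 ≤ 3 < 5 = q_3, so the answer is 9/2.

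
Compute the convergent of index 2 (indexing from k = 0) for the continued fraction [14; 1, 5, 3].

Using pₖ = aₖpₖ₋₁ + pₖ₋₂, qₖ = aₖqₖ₋₁ + qₖ₋₂ (with p₋₁=1, p₋₂=0, q₋₁=0, q₋₂=1):
  k=0: a=14, p=14, q=1
  k=1: a=1, p=15, q=1
  k=2: a=5, p=89, q=6

89/6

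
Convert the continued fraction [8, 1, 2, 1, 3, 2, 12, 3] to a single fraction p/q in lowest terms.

11382/1303

Using pₖ = aₖpₖ₋₁ + pₖ₋₂ and qₖ = aₖqₖ₋₁ + qₖ₋₂:
  k=0: a=8, p=8, q=1
  k=1: a=1, p=9, q=1
  k=2: a=2, p=26, q=3
  k=3: a=1, p=35, q=4
  k=4: a=3, p=131, q=15
  k=5: a=2, p=297, q=34
  k=6: a=12, p=3695, q=423
  k=7: a=3, p=11382, q=1303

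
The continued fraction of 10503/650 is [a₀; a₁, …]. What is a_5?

10503 = 16·650 + 103   →  a_0 = 16
650 = 6·103 + 32   →  a_1 = 6
103 = 3·32 + 7   →  a_2 = 3
32 = 4·7 + 4   →  a_3 = 4
7 = 1·4 + 3   →  a_4 = 1
4 = 1·3 + 1   →  a_5 = 1

1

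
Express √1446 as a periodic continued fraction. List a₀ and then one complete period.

a₀ = ⌊√1446⌋ = 38.
With m₀=0, d₀=1 and mₖ₊₁ = dₖaₖ − mₖ, dₖ₊₁ = (n − mₖ₊₁²)/dₖ, aₖ₊₁ = ⌊(a₀+mₖ₊₁)/dₖ₊₁⌋:
  k=1: m=38, d=2, a=38
  k=2: m=38, d=1, a=76
d=1 and a=2a₀=76 at k=2, so the next step gives (m, d) = (38, 2) again — its k=1 value — and the period has length 2.

[38; 38, 76]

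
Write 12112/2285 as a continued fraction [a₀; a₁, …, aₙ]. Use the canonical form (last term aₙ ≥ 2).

12112 = 5·2285 + 687
2285 = 3·687 + 224
687 = 3·224 + 15
224 = 14·15 + 14
15 = 1·14 + 1
14 = 14·1 + 0  (stop)
So 12112/2285 = [5; 3, 3, 14, 1, 14].

[5; 3, 3, 14, 1, 14]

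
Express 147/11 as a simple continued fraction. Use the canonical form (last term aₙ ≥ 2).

[13; 2, 1, 3]

147 = 13·11 + 4
11 = 2·4 + 3
4 = 1·3 + 1
3 = 3·1 + 0  (stop)
So 147/11 = [13; 2, 1, 3].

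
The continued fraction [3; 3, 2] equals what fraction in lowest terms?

Using pₖ = aₖpₖ₋₁ + pₖ₋₂ and qₖ = aₖqₖ₋₁ + qₖ₋₂:
  k=0: a=3, p=3, q=1
  k=1: a=3, p=10, q=3
  k=2: a=2, p=23, q=7

23/7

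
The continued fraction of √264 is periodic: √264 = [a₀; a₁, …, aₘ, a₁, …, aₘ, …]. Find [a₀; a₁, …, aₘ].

a₀ = ⌊√264⌋ = 16.
With m₀=0, d₀=1 and mₖ₊₁ = dₖaₖ − mₖ, dₖ₊₁ = (n − mₖ₊₁²)/dₖ, aₖ₊₁ = ⌊(a₀+mₖ₊₁)/dₖ₊₁⌋:
  k=1: m=16, d=8, a=4
  k=2: m=16, d=1, a=32
d=1 and a=2a₀=32 at k=2, so the next step gives (m, d) = (16, 8) again — its k=1 value — and the period has length 2.

[16; 4, 32]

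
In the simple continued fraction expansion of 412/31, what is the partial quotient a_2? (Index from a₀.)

2

412 = 13·31 + 9   →  a_0 = 13
31 = 3·9 + 4   →  a_1 = 3
9 = 2·4 + 1   →  a_2 = 2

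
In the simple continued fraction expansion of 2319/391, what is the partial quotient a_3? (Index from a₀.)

2

2319 = 5·391 + 364   →  a_0 = 5
391 = 1·364 + 27   →  a_1 = 1
364 = 13·27 + 13   →  a_2 = 13
27 = 2·13 + 1   →  a_3 = 2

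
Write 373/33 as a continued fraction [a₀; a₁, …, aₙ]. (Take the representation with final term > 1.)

373 = 11×33 + 10
33 = 3×10 + 3
10 = 3×3 + 1
3 = 3×1 + 0  (stop)
So 373/33 = [11; 3, 3, 3].

[11; 3, 3, 3]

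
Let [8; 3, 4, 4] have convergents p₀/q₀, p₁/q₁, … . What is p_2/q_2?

108/13

Using pₖ = aₖpₖ₋₁ + pₖ₋₂, qₖ = aₖqₖ₋₁ + qₖ₋₂ (with p₋₁=1, p₋₂=0, q₋₁=0, q₋₂=1):
  k=0: a=8, p=8, q=1
  k=1: a=3, p=25, q=3
  k=2: a=4, p=108, q=13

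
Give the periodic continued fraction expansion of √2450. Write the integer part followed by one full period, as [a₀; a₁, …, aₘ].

[49; 2, 98]

a₀ = ⌊√2450⌋ = 49.
With m₀=0, d₀=1 and mₖ₊₁ = dₖaₖ − mₖ, dₖ₊₁ = (n − mₖ₊₁²)/dₖ, aₖ₊₁ = ⌊(a₀+mₖ₊₁)/dₖ₊₁⌋:
  k=1: m=49, d=49, a=2
  k=2: m=49, d=1, a=98
d=1 and a=2a₀=98 at k=2, so the next step gives (m, d) = (49, 49) again — its k=1 value — and the period has length 2.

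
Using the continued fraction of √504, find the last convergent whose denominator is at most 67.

√504 = [22; 2, 4, 2, 44, …] (period length 4).
Convergents:
  p_0/q_0 = 22/1
  p_1/q_1 = 45/2
  p_2/q_2 = 202/9
  p_3/q_3 = 449/20
  p_4/q_4 = 19958/889
q_3 = 20 ≤ 67 < 889 = q_4, so the answer is 449/20.

449/20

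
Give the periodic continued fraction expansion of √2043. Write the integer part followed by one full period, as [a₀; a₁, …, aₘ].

a₀ = ⌊√2043⌋ = 45.
With m₀=0, d₀=1 and mₖ₊₁ = dₖaₖ − mₖ, dₖ₊₁ = (n − mₖ₊₁²)/dₖ, aₖ₊₁ = ⌊(a₀+mₖ₊₁)/dₖ₊₁⌋:
  k=1: m=45, d=18, a=5
  k=2: m=45, d=1, a=90
d=1 and a=2a₀=90 at k=2, so the next step gives (m, d) = (45, 18) again — its k=1 value — and the period has length 2.

[45; 5, 90]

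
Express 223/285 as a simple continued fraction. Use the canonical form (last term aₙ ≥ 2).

223 = 0·285 + 223
285 = 1·223 + 62
223 = 3·62 + 37
62 = 1·37 + 25
37 = 1·25 + 12
25 = 2·12 + 1
12 = 12·1 + 0  (stop)
So 223/285 = [0; 1, 3, 1, 1, 2, 12].

[0; 1, 3, 1, 1, 2, 12]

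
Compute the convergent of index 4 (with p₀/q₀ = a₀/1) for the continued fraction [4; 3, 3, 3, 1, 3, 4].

Using pₖ = aₖpₖ₋₁ + pₖ₋₂, qₖ = aₖqₖ₋₁ + qₖ₋₂ (with p₋₁=1, p₋₂=0, q₋₁=0, q₋₂=1):
  k=0: a=4, p=4, q=1
  k=1: a=3, p=13, q=3
  k=2: a=3, p=43, q=10
  k=3: a=3, p=142, q=33
  k=4: a=1, p=185, q=43

185/43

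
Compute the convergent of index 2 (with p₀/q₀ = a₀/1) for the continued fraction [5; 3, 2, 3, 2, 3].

Using pₖ = aₖpₖ₋₁ + pₖ₋₂, qₖ = aₖqₖ₋₁ + qₖ₋₂ (with p₋₁=1, p₋₂=0, q₋₁=0, q₋₂=1):
  k=0: a=5, p=5, q=1
  k=1: a=3, p=16, q=3
  k=2: a=2, p=37, q=7

37/7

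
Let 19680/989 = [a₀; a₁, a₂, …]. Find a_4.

8

19680 = 19·989 + 889   →  a_0 = 19
989 = 1·889 + 100   →  a_1 = 1
889 = 8·100 + 89   →  a_2 = 8
100 = 1·89 + 11   →  a_3 = 1
89 = 8·11 + 1   →  a_4 = 8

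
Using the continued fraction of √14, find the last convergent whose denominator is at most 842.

3027/809

√14 = [3; 1, 2, 1, 6, …] (period length 4).
Convergents:
  p_0/q_0 = 3/1
  p_1/q_1 = 4/1
  p_2/q_2 = 11/3
  p_3/q_3 = 15/4
  p_4/q_4 = 101/27
  p_5/q_5 = 116/31
  p_6/q_6 = 333/89
  p_7/q_7 = 449/120
  p_8/q_8 = 3027/809
  p_9/q_9 = 3476/929
q_8 = 809 ≤ 842 < 929 = q_9, so the answer is 3027/809.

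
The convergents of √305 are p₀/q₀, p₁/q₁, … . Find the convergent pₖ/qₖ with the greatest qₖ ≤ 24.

227/13

√305 = [17; 2, 6, 2, 34, …] (period length 4).
Convergents:
  p_0/q_0 = 17/1
  p_1/q_1 = 35/2
  p_2/q_2 = 227/13
  p_3/q_3 = 489/28
q_2 = 13 ≤ 24 < 28 = q_3, so the answer is 227/13.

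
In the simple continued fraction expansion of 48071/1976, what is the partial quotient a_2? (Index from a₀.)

48071 = 24·1976 + 647   →  a_0 = 24
1976 = 3·647 + 35   →  a_1 = 3
647 = 18·35 + 17   →  a_2 = 18

18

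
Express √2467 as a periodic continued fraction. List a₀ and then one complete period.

a₀ = ⌊√2467⌋ = 49.
With m₀=0, d₀=1 and mₖ₊₁ = dₖaₖ − mₖ, dₖ₊₁ = (n − mₖ₊₁²)/dₖ, aₖ₊₁ = ⌊(a₀+mₖ₊₁)/dₖ₊₁⌋:
  k=1: m=49, d=66, a=1
  k=2: m=17, d=33, a=2
  k=3: m=49, d=2, a=49
  k=4: m=49, d=33, a=2
  k=5: m=17, d=66, a=1
  k=6: m=49, d=1, a=98
d=1 and a=2a₀=98 at k=6, so the next step gives (m, d) = (49, 66) again — its k=1 value — and the period has length 6.

[49; 1, 2, 49, 2, 1, 98]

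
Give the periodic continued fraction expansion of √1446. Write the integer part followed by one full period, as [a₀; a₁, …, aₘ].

[38; 38, 76]

a₀ = ⌊√1446⌋ = 38.
With m₀=0, d₀=1 and mₖ₊₁ = dₖaₖ − mₖ, dₖ₊₁ = (n − mₖ₊₁²)/dₖ, aₖ₊₁ = ⌊(a₀+mₖ₊₁)/dₖ₊₁⌋:
  k=1: m=38, d=2, a=38
  k=2: m=38, d=1, a=76
d=1 and a=2a₀=76 at k=2, so the next step gives (m, d) = (38, 2) again — its k=1 value — and the period has length 2.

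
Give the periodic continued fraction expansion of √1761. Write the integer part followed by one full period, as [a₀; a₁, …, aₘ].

a₀ = ⌊√1761⌋ = 41.
With m₀=0, d₀=1 and mₖ₊₁ = dₖaₖ − mₖ, dₖ₊₁ = (n − mₖ₊₁²)/dₖ, aₖ₊₁ = ⌊(a₀+mₖ₊₁)/dₖ₊₁⌋:
  k=1: m=41, d=80, a=1
  k=2: m=39, d=3, a=26
  k=3: m=39, d=80, a=1
  k=4: m=41, d=1, a=82
d=1 and a=2a₀=82 at k=4, so the next step gives (m, d) = (41, 80) again — its k=1 value — and the period has length 4.

[41; 1, 26, 1, 82]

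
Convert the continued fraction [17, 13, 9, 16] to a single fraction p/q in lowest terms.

32462/1901

Fold from the inside: start with 16/1.
  9 + 1/16 = 145/16
  13 + 16/145 = 1901/145
  17 + 145/1901 = 32462/1901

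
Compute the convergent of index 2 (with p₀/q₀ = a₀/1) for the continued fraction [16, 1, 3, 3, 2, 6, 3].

Using pₖ = aₖpₖ₋₁ + pₖ₋₂, qₖ = aₖqₖ₋₁ + qₖ₋₂ (with p₋₁=1, p₋₂=0, q₋₁=0, q₋₂=1):
  k=0: a=16, p=16, q=1
  k=1: a=1, p=17, q=1
  k=2: a=3, p=67, q=4

67/4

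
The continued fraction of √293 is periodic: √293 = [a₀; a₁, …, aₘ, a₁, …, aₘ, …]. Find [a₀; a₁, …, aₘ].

a₀ = ⌊√293⌋ = 17.
With m₀=0, d₀=1 and mₖ₊₁ = dₖaₖ − mₖ, dₖ₊₁ = (n − mₖ₊₁²)/dₖ, aₖ₊₁ = ⌊(a₀+mₖ₊₁)/dₖ₊₁⌋:
  k=1: m=17, d=4, a=8
  k=2: m=15, d=17, a=1
  k=3: m=2, d=17, a=1
  k=4: m=15, d=4, a=8
  k=5: m=17, d=1, a=34
d=1 and a=2a₀=34 at k=5, so the next step gives (m, d) = (17, 4) again — its k=1 value — and the period has length 5.

[17; 8, 1, 1, 8, 34]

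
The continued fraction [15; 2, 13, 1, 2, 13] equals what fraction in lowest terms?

Fold from the inside: start with 13/1.
  2 + 1/13 = 27/13
  1 + 13/27 = 40/27
  13 + 27/40 = 547/40
  2 + 40/547 = 1134/547
  15 + 547/1134 = 17557/1134

17557/1134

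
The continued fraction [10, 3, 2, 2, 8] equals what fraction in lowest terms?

1472/143

Using pₖ = aₖpₖ₋₁ + pₖ₋₂ and qₖ = aₖqₖ₋₁ + qₖ₋₂:
  k=0: a=10, p=10, q=1
  k=1: a=3, p=31, q=3
  k=2: a=2, p=72, q=7
  k=3: a=2, p=175, q=17
  k=4: a=8, p=1472, q=143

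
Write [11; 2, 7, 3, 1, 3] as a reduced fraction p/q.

2672/233

Using pₖ = aₖpₖ₋₁ + pₖ₋₂ and qₖ = aₖqₖ₋₁ + qₖ₋₂:
  k=0: a=11, p=11, q=1
  k=1: a=2, p=23, q=2
  k=2: a=7, p=172, q=15
  k=3: a=3, p=539, q=47
  k=4: a=1, p=711, q=62
  k=5: a=3, p=2672, q=233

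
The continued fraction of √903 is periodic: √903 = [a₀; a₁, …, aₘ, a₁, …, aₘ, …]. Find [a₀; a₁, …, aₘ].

a₀ = ⌊√903⌋ = 30.

[30; 20, 60]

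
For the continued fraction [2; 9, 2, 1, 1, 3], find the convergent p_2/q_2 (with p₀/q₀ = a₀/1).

40/19

Using pₖ = aₖpₖ₋₁ + pₖ₋₂, qₖ = aₖqₖ₋₁ + qₖ₋₂ (with p₋₁=1, p₋₂=0, q₋₁=0, q₋₂=1):
  k=0: a=2, p=2, q=1
  k=1: a=9, p=19, q=9
  k=2: a=2, p=40, q=19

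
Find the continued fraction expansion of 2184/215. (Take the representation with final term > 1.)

2184 = 10×215 + 34
215 = 6×34 + 11
34 = 3×11 + 1
11 = 11×1 + 0  (stop)
So 2184/215 = [10; 6, 3, 11].

[10; 6, 3, 11]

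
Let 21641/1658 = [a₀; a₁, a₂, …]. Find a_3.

2

21641 = 13·1658 + 87   →  a_0 = 13
1658 = 19·87 + 5   →  a_1 = 19
87 = 17·5 + 2   →  a_2 = 17
5 = 2·2 + 1   →  a_3 = 2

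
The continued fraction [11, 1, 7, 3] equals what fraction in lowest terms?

297/25

Fold from the inside: start with 3/1.
  7 + 1/3 = 22/3
  1 + 3/22 = 25/22
  11 + 22/25 = 297/25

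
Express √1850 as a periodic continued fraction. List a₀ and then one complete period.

a₀ = ⌊√1850⌋ = 43.

[43; 86]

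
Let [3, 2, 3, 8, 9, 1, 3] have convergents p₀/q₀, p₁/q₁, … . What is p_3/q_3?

Using pₖ = aₖpₖ₋₁ + pₖ₋₂, qₖ = aₖqₖ₋₁ + qₖ₋₂ (with p₋₁=1, p₋₂=0, q₋₁=0, q₋₂=1):
  k=0: a=3, p=3, q=1
  k=1: a=2, p=7, q=2
  k=2: a=3, p=24, q=7
  k=3: a=8, p=199, q=58

199/58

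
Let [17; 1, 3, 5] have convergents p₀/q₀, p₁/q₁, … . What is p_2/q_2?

71/4

Using pₖ = aₖpₖ₋₁ + pₖ₋₂, qₖ = aₖqₖ₋₁ + qₖ₋₂ (with p₋₁=1, p₋₂=0, q₋₁=0, q₋₂=1):
  k=0: a=17, p=17, q=1
  k=1: a=1, p=18, q=1
  k=2: a=3, p=71, q=4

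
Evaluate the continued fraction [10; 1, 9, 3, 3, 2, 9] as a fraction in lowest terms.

24379/2236

Fold from the inside: start with 9/1.
  2 + 1/9 = 19/9
  3 + 9/19 = 66/19
  3 + 19/66 = 217/66
  9 + 66/217 = 2019/217
  1 + 217/2019 = 2236/2019
  10 + 2019/2236 = 24379/2236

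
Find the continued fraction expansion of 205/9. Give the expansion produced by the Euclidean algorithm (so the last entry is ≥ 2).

[22; 1, 3, 2]

205 = 22×9 + 7
9 = 1×7 + 2
7 = 3×2 + 1
2 = 2×1 + 0  (stop)
So 205/9 = [22; 1, 3, 2].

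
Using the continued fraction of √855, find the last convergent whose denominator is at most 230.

3041/104

√855 = [29; 4, 6, 4, 58, …] (period length 4).
Convergents:
  p_0/q_0 = 29/1
  p_1/q_1 = 117/4
  p_2/q_2 = 731/25
  p_3/q_3 = 3041/104
  p_4/q_4 = 177109/6057
q_3 = 104 ≤ 230 < 6057 = q_4, so the answer is 3041/104.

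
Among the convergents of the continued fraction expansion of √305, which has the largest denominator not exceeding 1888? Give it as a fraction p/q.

√305 = [17; 2, 6, 2, 34, …] (period length 4).
Convergents:
  p_0/q_0 = 17/1
  p_1/q_1 = 35/2
  p_2/q_2 = 227/13
  p_3/q_3 = 489/28
  p_4/q_4 = 16853/965
  p_5/q_5 = 34195/1958
q_4 = 965 ≤ 1888 < 1958 = q_5, so the answer is 16853/965.

16853/965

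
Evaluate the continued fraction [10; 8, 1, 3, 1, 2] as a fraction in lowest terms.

1244/123

Fold from the inside: start with 2/1.
  1 + 1/2 = 3/2
  3 + 2/3 = 11/3
  1 + 3/11 = 14/11
  8 + 11/14 = 123/14
  10 + 14/123 = 1244/123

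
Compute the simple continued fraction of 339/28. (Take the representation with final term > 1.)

[12; 9, 3]

339 = 12*28 + 3
28 = 9*3 + 1
3 = 3*1 + 0  (stop)
So 339/28 = [12; 9, 3].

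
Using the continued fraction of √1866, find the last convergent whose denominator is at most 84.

√1866 = [43; 5, 14, 5, 86, …] (period length 4).
Convergents:
  p_0/q_0 = 43/1
  p_1/q_1 = 216/5
  p_2/q_2 = 3067/71
  p_3/q_3 = 15551/360
q_2 = 71 ≤ 84 < 360 = q_3, so the answer is 3067/71.

3067/71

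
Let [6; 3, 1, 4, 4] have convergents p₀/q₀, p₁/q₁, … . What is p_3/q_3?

Using pₖ = aₖpₖ₋₁ + pₖ₋₂, qₖ = aₖqₖ₋₁ + qₖ₋₂ (with p₋₁=1, p₋₂=0, q₋₁=0, q₋₂=1):
  k=0: a=6, p=6, q=1
  k=1: a=3, p=19, q=3
  k=2: a=1, p=25, q=4
  k=3: a=4, p=119, q=19

119/19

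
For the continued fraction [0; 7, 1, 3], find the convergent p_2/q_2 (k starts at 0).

Using pₖ = aₖpₖ₋₁ + pₖ₋₂, qₖ = aₖqₖ₋₁ + qₖ₋₂ (with p₋₁=1, p₋₂=0, q₋₁=0, q₋₂=1):
  k=0: a=0, p=0, q=1
  k=1: a=7, p=1, q=7
  k=2: a=1, p=1, q=8

1/8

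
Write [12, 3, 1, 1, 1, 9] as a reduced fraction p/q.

1301/106

Fold from the inside: start with 9/1.
  1 + 1/9 = 10/9
  1 + 9/10 = 19/10
  1 + 10/19 = 29/19
  3 + 19/29 = 106/29
  12 + 29/106 = 1301/106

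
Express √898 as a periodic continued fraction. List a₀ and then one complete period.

[29; 1, 28, 1, 58]

a₀ = ⌊√898⌋ = 29.
With m₀=0, d₀=1 and mₖ₊₁ = dₖaₖ − mₖ, dₖ₊₁ = (n − mₖ₊₁²)/dₖ, aₖ₊₁ = ⌊(a₀+mₖ₊₁)/dₖ₊₁⌋:
  k=1: m=29, d=57, a=1
  k=2: m=28, d=2, a=28
  k=3: m=28, d=57, a=1
  k=4: m=29, d=1, a=58
d=1 and a=2a₀=58 at k=4, so the next step gives (m, d) = (29, 57) again — its k=1 value — and the period has length 4.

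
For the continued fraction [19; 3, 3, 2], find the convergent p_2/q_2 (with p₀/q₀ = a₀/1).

193/10

Using pₖ = aₖpₖ₋₁ + pₖ₋₂, qₖ = aₖqₖ₋₁ + qₖ₋₂ (with p₋₁=1, p₋₂=0, q₋₁=0, q₋₂=1):
  k=0: a=19, p=19, q=1
  k=1: a=3, p=58, q=3
  k=2: a=3, p=193, q=10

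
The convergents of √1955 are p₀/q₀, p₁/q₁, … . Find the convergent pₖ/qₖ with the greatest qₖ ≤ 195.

2874/65

√1955 = [44; 4, 1, 1, 1, 4, 88, …] (period length 6).
Convergents:
  p_0/q_0 = 44/1
  p_1/q_1 = 177/4
  p_2/q_2 = 221/5
  p_3/q_3 = 398/9
  p_4/q_4 = 619/14
  p_5/q_5 = 2874/65
  p_6/q_6 = 253531/5734
q_5 = 65 ≤ 195 < 5734 = q_6, so the answer is 2874/65.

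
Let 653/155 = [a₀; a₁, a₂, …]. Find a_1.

653 = 4·155 + 33   →  a_0 = 4
155 = 4·33 + 23   →  a_1 = 4

4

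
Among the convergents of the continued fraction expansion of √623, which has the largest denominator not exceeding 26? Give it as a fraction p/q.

624/25

√623 = [24; 1, 23, 1, 48, …] (period length 4).
Convergents:
  p_0/q_0 = 24/1
  p_1/q_1 = 25/1
  p_2/q_2 = 599/24
  p_3/q_3 = 624/25
  p_4/q_4 = 30551/1224
q_3 = 25 ≤ 26 < 1224 = q_4, so the answer is 624/25.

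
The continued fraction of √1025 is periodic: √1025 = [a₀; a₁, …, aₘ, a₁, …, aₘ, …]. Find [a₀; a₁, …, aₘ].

[32; 64]

a₀ = ⌊√1025⌋ = 32.
With m₀=0, d₀=1 and mₖ₊₁ = dₖaₖ − mₖ, dₖ₊₁ = (n − mₖ₊₁²)/dₖ, aₖ₊₁ = ⌊(a₀+mₖ₊₁)/dₖ₊₁⌋:
  k=1: m=32, d=1, a=64
d=1 and a=2a₀=64 at k=1, so the next step gives (m, d) = (32, 1) again — its k=1 value — and the period has length 1.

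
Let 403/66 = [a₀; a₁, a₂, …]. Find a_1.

403 = 6·66 + 7   →  a_0 = 6
66 = 9·7 + 3   →  a_1 = 9

9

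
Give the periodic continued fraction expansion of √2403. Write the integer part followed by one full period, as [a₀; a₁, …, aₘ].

[49; 49, 98]

a₀ = ⌊√2403⌋ = 49.
With m₀=0, d₀=1 and mₖ₊₁ = dₖaₖ − mₖ, dₖ₊₁ = (n − mₖ₊₁²)/dₖ, aₖ₊₁ = ⌊(a₀+mₖ₊₁)/dₖ₊₁⌋:
  k=1: m=49, d=2, a=49
  k=2: m=49, d=1, a=98
d=1 and a=2a₀=98 at k=2, so the next step gives (m, d) = (49, 2) again — its k=1 value — and the period has length 2.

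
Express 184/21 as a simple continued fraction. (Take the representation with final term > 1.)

184 = 8·21 + 16
21 = 1·16 + 5
16 = 3·5 + 1
5 = 5·1 + 0  (stop)
So 184/21 = [8; 1, 3, 5].

[8; 1, 3, 5]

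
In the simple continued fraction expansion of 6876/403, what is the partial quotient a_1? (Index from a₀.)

16

6876 = 17·403 + 25   →  a_0 = 17
403 = 16·25 + 3   →  a_1 = 16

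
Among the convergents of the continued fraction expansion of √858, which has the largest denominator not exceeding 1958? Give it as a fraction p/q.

√858 = [29; 3, 2, 3, 58, …] (period length 4).
Convergents:
  p_0/q_0 = 29/1
  p_1/q_1 = 88/3
  p_2/q_2 = 205/7
  p_3/q_3 = 703/24
  p_4/q_4 = 40979/1399
  p_5/q_5 = 123640/4221
q_4 = 1399 ≤ 1958 < 4221 = q_5, so the answer is 40979/1399.

40979/1399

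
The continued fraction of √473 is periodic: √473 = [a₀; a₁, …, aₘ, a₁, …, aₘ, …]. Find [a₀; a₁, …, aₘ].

a₀ = ⌊√473⌋ = 21.
With m₀=0, d₀=1 and mₖ₊₁ = dₖaₖ − mₖ, dₖ₊₁ = (n − mₖ₊₁²)/dₖ, aₖ₊₁ = ⌊(a₀+mₖ₊₁)/dₖ₊₁⌋:
  k=1: m=21, d=32, a=1
  k=2: m=11, d=11, a=2
  k=3: m=11, d=32, a=1
  k=4: m=21, d=1, a=42
d=1 and a=2a₀=42 at k=4, so the next step gives (m, d) = (21, 32) again — its k=1 value — and the period has length 4.

[21; 1, 2, 1, 42]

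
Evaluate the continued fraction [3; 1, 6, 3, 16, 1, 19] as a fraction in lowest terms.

Using pₖ = aₖpₖ₋₁ + pₖ₋₂ and qₖ = aₖqₖ₋₁ + qₖ₋₂:
  k=0: a=3, p=3, q=1
  k=1: a=1, p=4, q=1
  k=2: a=6, p=27, q=7
  k=3: a=3, p=85, q=22
  k=4: a=16, p=1387, q=359
  k=5: a=1, p=1472, q=381
  k=6: a=19, p=29355, q=7598

29355/7598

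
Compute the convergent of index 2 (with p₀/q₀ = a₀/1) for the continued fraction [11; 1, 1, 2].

Using pₖ = aₖpₖ₋₁ + pₖ₋₂, qₖ = aₖqₖ₋₁ + qₖ₋₂ (with p₋₁=1, p₋₂=0, q₋₁=0, q₋₂=1):
  k=0: a=11, p=11, q=1
  k=1: a=1, p=12, q=1
  k=2: a=1, p=23, q=2

23/2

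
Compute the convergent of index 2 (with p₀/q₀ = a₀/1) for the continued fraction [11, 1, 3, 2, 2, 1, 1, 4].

Using pₖ = aₖpₖ₋₁ + pₖ₋₂, qₖ = aₖqₖ₋₁ + qₖ₋₂ (with p₋₁=1, p₋₂=0, q₋₁=0, q₋₂=1):
  k=0: a=11, p=11, q=1
  k=1: a=1, p=12, q=1
  k=2: a=3, p=47, q=4

47/4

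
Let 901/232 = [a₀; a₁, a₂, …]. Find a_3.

1

901 = 3·232 + 205   →  a_0 = 3
232 = 1·205 + 27   →  a_1 = 1
205 = 7·27 + 16   →  a_2 = 7
27 = 1·16 + 11   →  a_3 = 1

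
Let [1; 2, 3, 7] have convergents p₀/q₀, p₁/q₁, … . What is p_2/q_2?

10/7

Using pₖ = aₖpₖ₋₁ + pₖ₋₂, qₖ = aₖqₖ₋₁ + qₖ₋₂ (with p₋₁=1, p₋₂=0, q₋₁=0, q₋₂=1):
  k=0: a=1, p=1, q=1
  k=1: a=2, p=3, q=2
  k=2: a=3, p=10, q=7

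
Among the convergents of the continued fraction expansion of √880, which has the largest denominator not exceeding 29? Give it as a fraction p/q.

89/3

√880 = [29; 1, 1, 1, 58, …] (period length 4).
Convergents:
  p_0/q_0 = 29/1
  p_1/q_1 = 30/1
  p_2/q_2 = 59/2
  p_3/q_3 = 89/3
  p_4/q_4 = 5221/176
q_3 = 3 ≤ 29 < 176 = q_4, so the answer is 89/3.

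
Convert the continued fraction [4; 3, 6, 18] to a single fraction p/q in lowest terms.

1489/345

Using pₖ = aₖpₖ₋₁ + pₖ₋₂ and qₖ = aₖqₖ₋₁ + qₖ₋₂:
  k=0: a=4, p=4, q=1
  k=1: a=3, p=13, q=3
  k=2: a=6, p=82, q=19
  k=3: a=18, p=1489, q=345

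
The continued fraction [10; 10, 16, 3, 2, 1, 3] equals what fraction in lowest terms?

Fold from the inside: start with 3/1.
  1 + 1/3 = 4/3
  2 + 3/4 = 11/4
  3 + 4/11 = 37/11
  16 + 11/37 = 603/37
  10 + 37/603 = 6067/603
  10 + 603/6067 = 61273/6067

61273/6067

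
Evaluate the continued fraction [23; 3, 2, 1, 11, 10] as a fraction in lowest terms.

Using pₖ = aₖpₖ₋₁ + pₖ₋₂ and qₖ = aₖqₖ₋₁ + qₖ₋₂:
  k=0: a=23, p=23, q=1
  k=1: a=3, p=70, q=3
  k=2: a=2, p=163, q=7
  k=3: a=1, p=233, q=10
  k=4: a=11, p=2726, q=117
  k=5: a=10, p=27493, q=1180

27493/1180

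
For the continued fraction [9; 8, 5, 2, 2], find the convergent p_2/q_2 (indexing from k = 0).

374/41

Using pₖ = aₖpₖ₋₁ + pₖ₋₂, qₖ = aₖqₖ₋₁ + qₖ₋₂ (with p₋₁=1, p₋₂=0, q₋₁=0, q₋₂=1):
  k=0: a=9, p=9, q=1
  k=1: a=8, p=73, q=8
  k=2: a=5, p=374, q=41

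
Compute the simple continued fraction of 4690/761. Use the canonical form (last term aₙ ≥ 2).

4690 = 6×761 + 124
761 = 6×124 + 17
124 = 7×17 + 5
17 = 3×5 + 2
5 = 2×2 + 1
2 = 2×1 + 0  (stop)
So 4690/761 = [6; 6, 7, 3, 2, 2].

[6; 6, 7, 3, 2, 2]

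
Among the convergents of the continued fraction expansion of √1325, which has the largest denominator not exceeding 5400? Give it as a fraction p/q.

√1325 = [36; 2, 2, 72, …] (period length 3).
Convergents:
  p_0/q_0 = 36/1
  p_1/q_1 = 73/2
  p_2/q_2 = 182/5
  p_3/q_3 = 13177/362
  p_4/q_4 = 26536/729
  p_5/q_5 = 66249/1820
  p_6/q_6 = 4796464/131769
q_5 = 1820 ≤ 5400 < 131769 = q_6, so the answer is 66249/1820.

66249/1820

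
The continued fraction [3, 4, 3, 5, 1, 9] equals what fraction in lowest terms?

2608/807

Using pₖ = aₖpₖ₋₁ + pₖ₋₂ and qₖ = aₖqₖ₋₁ + qₖ₋₂:
  k=0: a=3, p=3, q=1
  k=1: a=4, p=13, q=4
  k=2: a=3, p=42, q=13
  k=3: a=5, p=223, q=69
  k=4: a=1, p=265, q=82
  k=5: a=9, p=2608, q=807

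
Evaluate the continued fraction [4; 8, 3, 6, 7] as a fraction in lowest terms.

Fold from the inside: start with 7/1.
  6 + 1/7 = 43/7
  3 + 7/43 = 136/43
  8 + 43/136 = 1131/136
  4 + 136/1131 = 4660/1131

4660/1131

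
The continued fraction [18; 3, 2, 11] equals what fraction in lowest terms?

1463/80

Fold from the inside: start with 11/1.
  2 + 1/11 = 23/11
  3 + 11/23 = 80/23
  18 + 23/80 = 1463/80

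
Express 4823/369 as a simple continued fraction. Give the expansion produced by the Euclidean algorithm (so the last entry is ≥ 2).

[13; 14, 5, 5]

4823 = 13×369 + 26
369 = 14×26 + 5
26 = 5×5 + 1
5 = 5×1 + 0  (stop)
So 4823/369 = [13; 14, 5, 5].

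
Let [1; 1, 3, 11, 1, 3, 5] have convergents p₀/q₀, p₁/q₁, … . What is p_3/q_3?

Using pₖ = aₖpₖ₋₁ + pₖ₋₂, qₖ = aₖqₖ₋₁ + qₖ₋₂ (with p₋₁=1, p₋₂=0, q₋₁=0, q₋₂=1):
  k=0: a=1, p=1, q=1
  k=1: a=1, p=2, q=1
  k=2: a=3, p=7, q=4
  k=3: a=11, p=79, q=45

79/45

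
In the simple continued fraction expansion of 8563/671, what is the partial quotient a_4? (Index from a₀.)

6

8563 = 12·671 + 511   →  a_0 = 12
671 = 1·511 + 160   →  a_1 = 1
511 = 3·160 + 31   →  a_2 = 3
160 = 5·31 + 5   →  a_3 = 5
31 = 6·5 + 1   →  a_4 = 6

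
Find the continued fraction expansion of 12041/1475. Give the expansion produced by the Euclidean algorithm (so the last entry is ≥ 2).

12041 = 8*1475 + 241
1475 = 6*241 + 29
241 = 8*29 + 9
29 = 3*9 + 2
9 = 4*2 + 1
2 = 2*1 + 0  (stop)
So 12041/1475 = [8; 6, 8, 3, 4, 2].

[8; 6, 8, 3, 4, 2]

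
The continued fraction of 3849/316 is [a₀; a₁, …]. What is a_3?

3849 = 12·316 + 57   →  a_0 = 12
316 = 5·57 + 31   →  a_1 = 5
57 = 1·31 + 26   →  a_2 = 1
31 = 1·26 + 5   →  a_3 = 1

1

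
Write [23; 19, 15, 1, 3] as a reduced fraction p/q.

Fold from the inside: start with 3/1.
  1 + 1/3 = 4/3
  15 + 3/4 = 63/4
  19 + 4/63 = 1201/63
  23 + 63/1201 = 27686/1201

27686/1201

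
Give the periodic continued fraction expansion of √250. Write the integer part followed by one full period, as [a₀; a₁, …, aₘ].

[15; 1, 4, 3, 3, 4, 1, 30]

a₀ = ⌊√250⌋ = 15.
With m₀=0, d₀=1 and mₖ₊₁ = dₖaₖ − mₖ, dₖ₊₁ = (n − mₖ₊₁²)/dₖ, aₖ₊₁ = ⌊(a₀+mₖ₊₁)/dₖ₊₁⌋:
  k=1: m=15, d=25, a=1
  k=2: m=10, d=6, a=4
  k=3: m=14, d=9, a=3
  k=4: m=13, d=9, a=3
  k=5: m=14, d=6, a=4
  k=6: m=10, d=25, a=1
  k=7: m=15, d=1, a=30
d=1 and a=2a₀=30 at k=7, so the next step gives (m, d) = (15, 25) again — its k=1 value — and the period has length 7.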